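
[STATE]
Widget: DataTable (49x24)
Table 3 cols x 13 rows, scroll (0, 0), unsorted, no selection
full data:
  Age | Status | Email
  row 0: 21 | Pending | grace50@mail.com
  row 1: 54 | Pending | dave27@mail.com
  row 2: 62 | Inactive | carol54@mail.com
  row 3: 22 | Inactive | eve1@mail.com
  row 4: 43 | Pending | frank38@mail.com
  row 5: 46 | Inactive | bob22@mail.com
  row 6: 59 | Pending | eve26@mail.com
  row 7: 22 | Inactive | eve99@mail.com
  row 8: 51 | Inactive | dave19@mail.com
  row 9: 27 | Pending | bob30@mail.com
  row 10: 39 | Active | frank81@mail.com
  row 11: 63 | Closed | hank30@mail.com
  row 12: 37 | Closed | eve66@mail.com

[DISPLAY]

Age│Status  │Email                               
───┼────────┼────────────────                    
21 │Pending │grace50@mail.com                    
54 │Pending │dave27@mail.com                     
62 │Inactive│carol54@mail.com                    
22 │Inactive│eve1@mail.com                       
43 │Pending │frank38@mail.com                    
46 │Inactive│bob22@mail.com                      
59 │Pending │eve26@mail.com                      
22 │Inactive│eve99@mail.com                      
51 │Inactive│dave19@mail.com                     
27 │Pending │bob30@mail.com                      
39 │Active  │frank81@mail.com                    
63 │Closed  │hank30@mail.com                     
37 │Closed  │eve66@mail.com                      
                                                 
                                                 
                                                 
                                                 
                                                 
                                                 
                                                 
                                                 
                                                 


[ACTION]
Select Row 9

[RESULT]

Age│Status  │Email                               
───┼────────┼────────────────                    
21 │Pending │grace50@mail.com                    
54 │Pending │dave27@mail.com                     
62 │Inactive│carol54@mail.com                    
22 │Inactive│eve1@mail.com                       
43 │Pending │frank38@mail.com                    
46 │Inactive│bob22@mail.com                      
59 │Pending │eve26@mail.com                      
22 │Inactive│eve99@mail.com                      
51 │Inactive│dave19@mail.com                     
>7 │Pending │bob30@mail.com                      
39 │Active  │frank81@mail.com                    
63 │Closed  │hank30@mail.com                     
37 │Closed  │eve66@mail.com                      
                                                 
                                                 
                                                 
                                                 
                                                 
                                                 
                                                 
                                                 
                                                 


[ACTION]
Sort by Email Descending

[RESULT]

Age│Status  │Email          ▼                    
───┼────────┼────────────────                    
63 │Closed  │hank30@mail.com                     
21 │Pending │grace50@mail.com                    
39 │Active  │frank81@mail.com                    
43 │Pending │frank38@mail.com                    
22 │Inactive│eve99@mail.com                      
37 │Closed  │eve66@mail.com                      
59 │Pending │eve26@mail.com                      
22 │Inactive│eve1@mail.com                       
54 │Pending │dave27@mail.com                     
>1 │Inactive│dave19@mail.com                     
62 │Inactive│carol54@mail.com                    
27 │Pending │bob30@mail.com                      
46 │Inactive│bob22@mail.com                      
                                                 
                                                 
                                                 
                                                 
                                                 
                                                 
                                                 
                                                 
                                                 


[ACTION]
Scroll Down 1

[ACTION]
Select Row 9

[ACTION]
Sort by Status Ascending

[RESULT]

Age│Status ▲│Email                               
───┼────────┼────────────────                    
39 │Active  │frank81@mail.com                    
63 │Closed  │hank30@mail.com                     
37 │Closed  │eve66@mail.com                      
22 │Inactive│eve99@mail.com                      
22 │Inactive│eve1@mail.com                       
51 │Inactive│dave19@mail.com                     
62 │Inactive│carol54@mail.com                    
46 │Inactive│bob22@mail.com                      
21 │Pending │grace50@mail.com                    
>3 │Pending │frank38@mail.com                    
59 │Pending │eve26@mail.com                      
54 │Pending │dave27@mail.com                     
27 │Pending │bob30@mail.com                      
                                                 
                                                 
                                                 
                                                 
                                                 
                                                 
                                                 
                                                 
                                                 


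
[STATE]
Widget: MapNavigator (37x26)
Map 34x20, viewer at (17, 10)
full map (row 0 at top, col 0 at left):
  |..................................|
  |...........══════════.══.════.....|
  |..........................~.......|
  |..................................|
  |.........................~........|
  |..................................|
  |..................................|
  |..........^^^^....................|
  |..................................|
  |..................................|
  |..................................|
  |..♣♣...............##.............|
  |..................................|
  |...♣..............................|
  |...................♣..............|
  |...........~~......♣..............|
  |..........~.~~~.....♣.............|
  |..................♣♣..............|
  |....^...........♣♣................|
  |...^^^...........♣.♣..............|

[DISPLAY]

                                     
                                     
                                     
 ..................................  
 ...........══════════.══.════.....  
 ..........................~.......  
 ..................................  
 .........................~........  
 ..................................  
 ..................................  
 ..........^^^^....................  
 ..................................  
 ..................................  
 .................@................  
 ..♣♣...............##.............  
 ..................................  
 ...♣..............................  
 ...................♣..............  
 ...........~~......♣..............  
 ..........~.~~~.....♣.............  
 ..................♣♣..............  
 ....^...........♣♣................  
 ...^^^...........♣.♣..............  
                                     
                                     
                                     


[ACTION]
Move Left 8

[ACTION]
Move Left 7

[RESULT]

                                     
                                     
                                     
                .....................
                ...........══════════
                .....................
                .....................
                .....................
                .....................
                .....................
                ..........^^^^.......
                .....................
                .....................
                ..@..................
                ..♣♣...............##
                .....................
                ...♣.................
                ...................♣.
                ...........~~......♣.
                ..........~.~~~.....♣
                ..................♣♣.
                ....^...........♣♣...
                ...^^^...........♣.♣.
                                     
                                     
                                     


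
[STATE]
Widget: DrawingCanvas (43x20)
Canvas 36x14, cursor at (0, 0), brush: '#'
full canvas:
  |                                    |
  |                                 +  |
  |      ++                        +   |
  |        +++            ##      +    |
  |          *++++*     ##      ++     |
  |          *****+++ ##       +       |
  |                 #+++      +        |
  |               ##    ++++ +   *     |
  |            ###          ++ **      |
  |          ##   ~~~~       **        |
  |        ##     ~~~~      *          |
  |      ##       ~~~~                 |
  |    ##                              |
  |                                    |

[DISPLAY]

+                                          
                                 +         
      ++                        +          
        +++            ##      +           
          *++++*     ##      ++            
          *****+++ ##       +              
                 #+++      +               
               ##    ++++ +   *            
            ###          ++ **             
          ##   ~~~~       **               
        ##     ~~~~      *                 
      ##       ~~~~                        
    ##                                     
                                           
                                           
                                           
                                           
                                           
                                           
                                           


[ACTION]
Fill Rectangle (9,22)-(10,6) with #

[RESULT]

+                                          
                                 +         
      ++                        +          
        +++            ##      +           
          *++++*     ##      ++            
          *****+++ ##       +              
                 #+++      +               
               ##    ++++ +   *            
            ###          ++ **             
      #################   **               
      #################  *                 
      ##       ~~~~                        
    ##                                     
                                           
                                           
                                           
                                           
                                           
                                           
                                           


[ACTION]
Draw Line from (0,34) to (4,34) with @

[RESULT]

+                                 @        
                                 +@        
      ++                        + @        
        +++            ##      +  @        
          *++++*     ##      ++   @        
          *****+++ ##       +              
                 #+++      +               
               ##    ++++ +   *            
            ###          ++ **             
      #################   **               
      #################  *                 
      ##       ~~~~                        
    ##                                     
                                           
                                           
                                           
                                           
                                           
                                           
                                           


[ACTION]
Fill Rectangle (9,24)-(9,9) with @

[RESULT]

+                                 @        
                                 +@        
      ++                        + @        
        +++            ##      +  @        
          *++++*     ##      ++   @        
          *****+++ ##       +              
                 #+++      +               
               ##    ++++ +   *            
            ###          ++ **             
      ###@@@@@@@@@@@@@@@@ **               
      #################  *                 
      ##       ~~~~                        
    ##                                     
                                           
                                           
                                           
                                           
                                           
                                           
                                           


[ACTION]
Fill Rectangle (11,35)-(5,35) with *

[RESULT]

+                                 @        
                                 +@        
      ++                        + @        
        +++            ##      +  @        
          *++++*     ##      ++   @        
          *****+++ ##       +      *       
                 #+++      +       *       
               ##    ++++ +   *    *       
            ###          ++ **     *       
      ###@@@@@@@@@@@@@@@@ **       *       
      #################  *         *       
      ##       ~~~~                *       
    ##                                     
                                           
                                           
                                           
                                           
                                           
                                           
                                           


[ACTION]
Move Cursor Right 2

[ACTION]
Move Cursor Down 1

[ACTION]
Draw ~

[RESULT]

                                  @        
  ~                              +@        
      ++                        + @        
        +++            ##      +  @        
          *++++*     ##      ++   @        
          *****+++ ##       +      *       
                 #+++      +       *       
               ##    ++++ +   *    *       
            ###          ++ **     *       
      ###@@@@@@@@@@@@@@@@ **       *       
      #################  *         *       
      ##       ~~~~                *       
    ##                                     
                                           
                                           
                                           
                                           
                                           
                                           
                                           


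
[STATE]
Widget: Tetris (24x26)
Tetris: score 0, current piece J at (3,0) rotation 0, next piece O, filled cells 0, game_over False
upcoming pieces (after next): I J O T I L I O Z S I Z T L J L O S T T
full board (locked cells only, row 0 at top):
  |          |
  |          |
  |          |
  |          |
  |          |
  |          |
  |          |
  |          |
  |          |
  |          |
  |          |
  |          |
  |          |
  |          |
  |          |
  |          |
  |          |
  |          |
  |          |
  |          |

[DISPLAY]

   █      │Next:        
   ███    │▓▓           
          │▓▓           
          │             
          │             
          │             
          │Score:       
          │0            
          │             
          │             
          │             
          │             
          │             
          │             
          │             
          │             
          │             
          │             
          │             
          │             
          │             
          │             
          │             
          │             
          │             
          │             


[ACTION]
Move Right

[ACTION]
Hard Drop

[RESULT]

    ▓▓    │Next:        
    ▓▓    │████         
          │             
          │             
          │             
          │             
          │Score:       
          │0            
          │             
          │             
          │             
          │             
          │             
          │             
          │             
          │             
          │             
          │             
    █     │             
    ███   │             
          │             
          │             
          │             
          │             
          │             
          │             


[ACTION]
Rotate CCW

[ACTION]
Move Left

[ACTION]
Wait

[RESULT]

          │Next:        
   ▓▓     │████         
   ▓▓     │             
          │             
          │             
          │             
          │Score:       
          │0            
          │             
          │             
          │             
          │             
          │             
          │             
          │             
          │             
          │             
          │             
    █     │             
    ███   │             
          │             
          │             
          │             
          │             
          │             
          │             


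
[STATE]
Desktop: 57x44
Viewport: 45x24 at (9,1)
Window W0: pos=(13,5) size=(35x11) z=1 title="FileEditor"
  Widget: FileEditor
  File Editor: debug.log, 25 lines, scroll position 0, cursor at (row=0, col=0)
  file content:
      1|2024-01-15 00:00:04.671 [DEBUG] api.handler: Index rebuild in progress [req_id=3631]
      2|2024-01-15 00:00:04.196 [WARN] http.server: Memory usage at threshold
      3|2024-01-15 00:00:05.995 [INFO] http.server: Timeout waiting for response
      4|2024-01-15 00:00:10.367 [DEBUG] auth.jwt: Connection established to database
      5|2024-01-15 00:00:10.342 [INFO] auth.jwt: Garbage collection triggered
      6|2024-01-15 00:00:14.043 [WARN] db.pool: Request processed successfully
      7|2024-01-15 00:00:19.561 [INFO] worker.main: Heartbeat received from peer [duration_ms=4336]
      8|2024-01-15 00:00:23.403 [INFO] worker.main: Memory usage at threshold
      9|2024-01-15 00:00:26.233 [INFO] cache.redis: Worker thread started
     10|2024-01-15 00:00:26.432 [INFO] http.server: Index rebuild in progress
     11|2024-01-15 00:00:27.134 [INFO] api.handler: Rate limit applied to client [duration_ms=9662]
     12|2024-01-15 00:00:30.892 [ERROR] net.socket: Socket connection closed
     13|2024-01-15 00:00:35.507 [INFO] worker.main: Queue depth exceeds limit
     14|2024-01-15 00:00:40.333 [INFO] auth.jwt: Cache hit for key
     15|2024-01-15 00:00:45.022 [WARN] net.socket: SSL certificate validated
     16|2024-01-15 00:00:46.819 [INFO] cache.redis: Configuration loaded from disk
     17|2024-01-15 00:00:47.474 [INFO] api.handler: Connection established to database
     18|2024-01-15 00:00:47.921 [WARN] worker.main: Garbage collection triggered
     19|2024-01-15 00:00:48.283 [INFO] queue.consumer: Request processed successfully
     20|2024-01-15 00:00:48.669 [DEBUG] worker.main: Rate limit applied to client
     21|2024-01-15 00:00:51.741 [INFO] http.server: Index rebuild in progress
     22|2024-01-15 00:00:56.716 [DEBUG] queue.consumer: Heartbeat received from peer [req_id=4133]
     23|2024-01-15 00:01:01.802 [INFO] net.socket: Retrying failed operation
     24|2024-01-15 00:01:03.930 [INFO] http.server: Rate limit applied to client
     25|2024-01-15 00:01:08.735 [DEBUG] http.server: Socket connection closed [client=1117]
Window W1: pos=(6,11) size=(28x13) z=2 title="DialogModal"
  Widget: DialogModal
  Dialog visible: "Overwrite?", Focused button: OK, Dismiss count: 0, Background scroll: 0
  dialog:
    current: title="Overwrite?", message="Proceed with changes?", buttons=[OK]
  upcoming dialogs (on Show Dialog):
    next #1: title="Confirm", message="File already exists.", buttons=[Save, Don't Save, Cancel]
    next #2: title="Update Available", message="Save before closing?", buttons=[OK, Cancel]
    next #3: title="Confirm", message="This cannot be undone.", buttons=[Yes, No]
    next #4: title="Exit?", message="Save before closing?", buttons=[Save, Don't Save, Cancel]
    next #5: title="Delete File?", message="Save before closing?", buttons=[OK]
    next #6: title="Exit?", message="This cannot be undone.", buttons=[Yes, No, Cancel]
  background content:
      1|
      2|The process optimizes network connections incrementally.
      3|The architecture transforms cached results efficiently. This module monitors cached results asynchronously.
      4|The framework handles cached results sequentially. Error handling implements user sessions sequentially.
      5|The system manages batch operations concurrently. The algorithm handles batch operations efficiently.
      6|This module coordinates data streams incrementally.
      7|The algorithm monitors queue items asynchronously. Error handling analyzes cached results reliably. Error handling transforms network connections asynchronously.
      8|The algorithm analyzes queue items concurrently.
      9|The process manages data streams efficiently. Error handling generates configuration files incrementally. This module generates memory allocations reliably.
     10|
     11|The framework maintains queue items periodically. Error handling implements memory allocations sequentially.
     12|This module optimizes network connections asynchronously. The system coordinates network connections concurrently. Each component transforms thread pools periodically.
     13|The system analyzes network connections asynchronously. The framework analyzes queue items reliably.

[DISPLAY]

                                             
                                             
                                             
                                             
    ┏━━━━━━━━━━━━━━━━━━━━━━━━━━━━━━━━━┓      
    ┃ FileEditor                      ┃      
    ┠─────────────────────────────────┨      
    ┃█024-01-15 00:00:04.671 [DEBUG] ▲┃      
    ┃2024-01-15 00:00:04.196 [WARN] h█┃      
    ┃2024-01-15 00:00:05.995 [INFO] h░┃      
━━━━━━━━━━━━━━━━━━━━━━━━┓367 [DEBUG] ░┃      
ialogModal              ┃342 [INFO] a░┃      
────────────────────────┨043 [WARN] d░┃      
                        ┃561 [INFO] w▼┃      
e process optimizes netw┃━━━━━━━━━━━━━┛      
┌────────────────────┐rm┃                    
│     Overwrite?     │ch┃                    
│Proceed with changes│ o┃                    
│        [OK]        │da┃                    
└────────────────────┘ue┃                    
e algorithm analyzes que┃                    
e process manages data s┃                    
━━━━━━━━━━━━━━━━━━━━━━━━┛                    
                                             


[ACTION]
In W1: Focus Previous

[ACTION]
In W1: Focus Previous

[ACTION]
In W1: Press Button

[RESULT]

                                             
                                             
                                             
                                             
    ┏━━━━━━━━━━━━━━━━━━━━━━━━━━━━━━━━━┓      
    ┃ FileEditor                      ┃      
    ┠─────────────────────────────────┨      
    ┃█024-01-15 00:00:04.671 [DEBUG] ▲┃      
    ┃2024-01-15 00:00:04.196 [WARN] h█┃      
    ┃2024-01-15 00:00:05.995 [INFO] h░┃      
━━━━━━━━━━━━━━━━━━━━━━━━┓367 [DEBUG] ░┃      
ialogModal              ┃342 [INFO] a░┃      
────────────────────────┨043 [WARN] d░┃      
                        ┃561 [INFO] w▼┃      
e process optimizes netw┃━━━━━━━━━━━━━┛      
e architecture transform┃                    
e framework handles cach┃                    
e system manages batch o┃                    
is module coordinates da┃                    
e algorithm monitors que┃                    
e algorithm analyzes que┃                    
e process manages data s┃                    
━━━━━━━━━━━━━━━━━━━━━━━━┛                    
                                             


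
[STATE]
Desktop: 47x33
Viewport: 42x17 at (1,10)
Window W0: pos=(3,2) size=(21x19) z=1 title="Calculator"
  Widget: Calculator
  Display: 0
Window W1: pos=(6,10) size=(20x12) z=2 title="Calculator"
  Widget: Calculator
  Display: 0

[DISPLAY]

  ┃├─┏━━━━━━━━━━━━━━━━━━┓                 
  ┃│ ┃ Calculator       ┃                 
  ┃├─┠──────────────────┨                 
  ┃│ ┃                 0┃                 
  ┃├─┃┌───┬───┬───┬───┐ ┃                 
  ┃│ ┃│ 7 │ 8 │ 9 │ ÷ │ ┃                 
  ┃└─┃├───┼───┼───┼───┤ ┃                 
  ┃  ┃│ 4 │ 5 │ 6 │ × │ ┃                 
  ┃  ┃├───┼───┼───┼───┤ ┃                 
  ┃  ┃│ 1 │ 2 │ 3 │ - │ ┃                 
  ┗━━┃└───┴───┴───┴───┘ ┃                 
     ┗━━━━━━━━━━━━━━━━━━┛                 
                                          
                                          
                                          
                                          
                                          


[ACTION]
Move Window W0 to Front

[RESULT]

  ┃├───┼───┼───┼───┤  ┃━┓                 
  ┃│ 1 │ 2 │ 3 │ - │  ┃ ┃                 
  ┃├───┼───┼───┼───┤  ┃─┨                 
  ┃│ 0 │ . │ = │ + │  ┃0┃                 
  ┃├───┼───┼───┼───┤  ┃ ┃                 
  ┃│ C │ MC│ MR│ M+│  ┃ ┃                 
  ┃└───┴───┴───┴───┘  ┃ ┃                 
  ┃                   ┃ ┃                 
  ┃                   ┃ ┃                 
  ┃                   ┃ ┃                 
  ┗━━━━━━━━━━━━━━━━━━━┛ ┃                 
     ┗━━━━━━━━━━━━━━━━━━┛                 
                                          
                                          
                                          
                                          
                                          


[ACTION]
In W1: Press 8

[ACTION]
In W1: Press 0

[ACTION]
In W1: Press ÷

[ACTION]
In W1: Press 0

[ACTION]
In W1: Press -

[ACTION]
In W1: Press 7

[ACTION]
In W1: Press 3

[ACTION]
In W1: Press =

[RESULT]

  ┃├───┼───┼───┼───┤  ┃━┓                 
  ┃│ 1 │ 2 │ 3 │ - │  ┃ ┃                 
  ┃├───┼───┼───┼───┤  ┃─┨                 
  ┃│ 0 │ . │ = │ + │  ┃3┃                 
  ┃├───┼───┼───┼───┤  ┃ ┃                 
  ┃│ C │ MC│ MR│ M+│  ┃ ┃                 
  ┃└───┴───┴───┴───┘  ┃ ┃                 
  ┃                   ┃ ┃                 
  ┃                   ┃ ┃                 
  ┃                   ┃ ┃                 
  ┗━━━━━━━━━━━━━━━━━━━┛ ┃                 
     ┗━━━━━━━━━━━━━━━━━━┛                 
                                          
                                          
                                          
                                          
                                          


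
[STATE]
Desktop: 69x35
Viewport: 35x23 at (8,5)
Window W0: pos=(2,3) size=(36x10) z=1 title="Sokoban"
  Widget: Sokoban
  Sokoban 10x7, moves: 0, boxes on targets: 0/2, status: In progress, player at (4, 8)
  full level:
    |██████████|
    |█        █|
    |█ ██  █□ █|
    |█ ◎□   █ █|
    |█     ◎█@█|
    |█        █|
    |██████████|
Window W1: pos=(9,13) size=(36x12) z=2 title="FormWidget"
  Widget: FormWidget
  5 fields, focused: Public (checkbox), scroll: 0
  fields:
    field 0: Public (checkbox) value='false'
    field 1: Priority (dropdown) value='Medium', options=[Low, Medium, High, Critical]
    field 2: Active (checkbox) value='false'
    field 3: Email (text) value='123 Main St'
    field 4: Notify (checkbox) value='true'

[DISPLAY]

─────────────────────────────┨     
█████                        ┃     
    █                        ┃     
 █□ █                        ┃     
  █ █                        ┃     
 ◎█@█                        ┃     
    █                        ┃     
━━━━━━━━━━━━━━━━━━━━━━━━━━━━━┛     
 ┏━━━━━━━━━━━━━━━━━━━━━━━━━━━━━━━━━
 ┃ FormWidget                      
 ┠─────────────────────────────────
 ┃> Public:     [ ]                
 ┃  Priority:   [Medium           ▼
 ┃  Active:     [ ]                
 ┃  Email:      [123 Main St       
 ┃  Notify:     [x]                
 ┃                                 
 ┃                                 
 ┃                                 
 ┗━━━━━━━━━━━━━━━━━━━━━━━━━━━━━━━━━
                                   
                                   
                                   


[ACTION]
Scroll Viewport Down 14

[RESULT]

━━━━━━━━━━━━━━━━━━━━━━━━━━━━━┛     
 ┏━━━━━━━━━━━━━━━━━━━━━━━━━━━━━━━━━
 ┃ FormWidget                      
 ┠─────────────────────────────────
 ┃> Public:     [ ]                
 ┃  Priority:   [Medium           ▼
 ┃  Active:     [ ]                
 ┃  Email:      [123 Main St       
 ┃  Notify:     [x]                
 ┃                                 
 ┃                                 
 ┃                                 
 ┗━━━━━━━━━━━━━━━━━━━━━━━━━━━━━━━━━
                                   
                                   
                                   
                                   
                                   
                                   
                                   
                                   
                                   
                                   


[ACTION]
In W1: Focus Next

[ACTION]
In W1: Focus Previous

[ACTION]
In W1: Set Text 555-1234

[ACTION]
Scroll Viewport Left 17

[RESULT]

  ┗━━━━━━━━━━━━━━━━━━━━━━━━━━━━━━━━
         ┏━━━━━━━━━━━━━━━━━━━━━━━━━
         ┃ FormWidget              
         ┠─────────────────────────
         ┃> Public:     [ ]        
         ┃  Priority:   [Medium    
         ┃  Active:     [ ]        
         ┃  Email:      [123 Main S
         ┃  Notify:     [x]        
         ┃                         
         ┃                         
         ┃                         
         ┗━━━━━━━━━━━━━━━━━━━━━━━━━
                                   
                                   
                                   
                                   
                                   
                                   
                                   
                                   
                                   
                                   


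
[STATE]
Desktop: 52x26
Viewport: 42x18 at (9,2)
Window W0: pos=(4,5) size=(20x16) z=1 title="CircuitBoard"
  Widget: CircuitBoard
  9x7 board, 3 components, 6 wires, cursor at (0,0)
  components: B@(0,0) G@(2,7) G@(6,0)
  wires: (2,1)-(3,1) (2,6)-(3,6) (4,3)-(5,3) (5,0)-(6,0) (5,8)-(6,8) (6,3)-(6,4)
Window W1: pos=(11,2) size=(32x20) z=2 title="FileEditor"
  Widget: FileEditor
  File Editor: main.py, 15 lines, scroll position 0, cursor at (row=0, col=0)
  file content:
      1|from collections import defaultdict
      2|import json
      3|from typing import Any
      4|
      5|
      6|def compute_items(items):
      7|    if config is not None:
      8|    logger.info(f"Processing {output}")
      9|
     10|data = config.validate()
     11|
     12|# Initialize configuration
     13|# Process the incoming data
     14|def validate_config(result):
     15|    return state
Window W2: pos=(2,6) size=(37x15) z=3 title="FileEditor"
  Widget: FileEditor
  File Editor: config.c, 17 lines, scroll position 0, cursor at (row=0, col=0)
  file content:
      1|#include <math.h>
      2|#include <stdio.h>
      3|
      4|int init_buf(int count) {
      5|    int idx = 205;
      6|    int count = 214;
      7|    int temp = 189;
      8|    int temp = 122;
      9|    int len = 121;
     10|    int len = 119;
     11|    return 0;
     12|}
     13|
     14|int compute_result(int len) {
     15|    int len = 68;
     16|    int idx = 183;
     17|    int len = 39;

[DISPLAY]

  ┏━━━━━━━━━━━━━━━━━━━━━━━━━━━━━━┓        
  ┃ FileEditor                   ┃        
  ┠──────────────────────────────┨        
━━┃█rom collections import defau▲┃        
━━━━━━━━━━━━━━━━━━━━━━━━━━━━━┓  █┃        
ditor                        ┃  ░┃        
─────────────────────────────┨  ░┃        
de <math.h>                 ▲┃  ░┃        
de <stdio.h>                █┃  ░┃        
                            ░┃  ░┃        
it_buf(int count) {         ░┃g ░┃        
t idx = 205;                ░┃  ░┃        
t count = 214;              ░┃  ░┃        
t temp = 189;               ░┃  ░┃        
t temp = 122;               ░┃  ░┃        
t len = 121;                ░┃  ░┃        
t len = 119;                ░┃: ░┃        
turn 0;                     ▼┃  ░┃        


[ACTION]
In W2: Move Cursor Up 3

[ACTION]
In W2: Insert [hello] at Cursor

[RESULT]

  ┏━━━━━━━━━━━━━━━━━━━━━━━━━━━━━━┓        
  ┃ FileEditor                   ┃        
  ┠──────────────────────────────┨        
━━┃█rom collections import defau▲┃        
━━━━━━━━━━━━━━━━━━━━━━━━━━━━━┓  █┃        
ditor                        ┃  ░┃        
─────────────────────────────┨  ░┃        
include <math.h>            ▲┃  ░┃        
de <stdio.h>                █┃  ░┃        
                            ░┃  ░┃        
it_buf(int count) {         ░┃g ░┃        
t idx = 205;                ░┃  ░┃        
t count = 214;              ░┃  ░┃        
t temp = 189;               ░┃  ░┃        
t temp = 122;               ░┃  ░┃        
t len = 121;                ░┃  ░┃        
t len = 119;                ░┃: ░┃        
turn 0;                     ▼┃  ░┃        


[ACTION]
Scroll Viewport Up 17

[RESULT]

                                          
                                          
  ┏━━━━━━━━━━━━━━━━━━━━━━━━━━━━━━┓        
  ┃ FileEditor                   ┃        
  ┠──────────────────────────────┨        
━━┃█rom collections import defau▲┃        
━━━━━━━━━━━━━━━━━━━━━━━━━━━━━┓  █┃        
ditor                        ┃  ░┃        
─────────────────────────────┨  ░┃        
include <math.h>            ▲┃  ░┃        
de <stdio.h>                █┃  ░┃        
                            ░┃  ░┃        
it_buf(int count) {         ░┃g ░┃        
t idx = 205;                ░┃  ░┃        
t count = 214;              ░┃  ░┃        
t temp = 189;               ░┃  ░┃        
t temp = 122;               ░┃  ░┃        
t len = 121;                ░┃  ░┃        


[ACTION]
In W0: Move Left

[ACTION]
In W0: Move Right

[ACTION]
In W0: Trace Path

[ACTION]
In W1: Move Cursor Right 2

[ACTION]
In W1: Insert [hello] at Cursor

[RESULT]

                                          
                                          
  ┏━━━━━━━━━━━━━━━━━━━━━━━━━━━━━━┓        
  ┃ FileEditor                   ┃        
  ┠──────────────────────────────┨        
━━┃frhello█m collections import ▲┃        
━━━━━━━━━━━━━━━━━━━━━━━━━━━━━┓  █┃        
ditor                        ┃  ░┃        
─────────────────────────────┨  ░┃        
include <math.h>            ▲┃  ░┃        
de <stdio.h>                █┃  ░┃        
                            ░┃  ░┃        
it_buf(int count) {         ░┃g ░┃        
t idx = 205;                ░┃  ░┃        
t count = 214;              ░┃  ░┃        
t temp = 189;               ░┃  ░┃        
t temp = 122;               ░┃  ░┃        
t len = 121;                ░┃  ░┃        


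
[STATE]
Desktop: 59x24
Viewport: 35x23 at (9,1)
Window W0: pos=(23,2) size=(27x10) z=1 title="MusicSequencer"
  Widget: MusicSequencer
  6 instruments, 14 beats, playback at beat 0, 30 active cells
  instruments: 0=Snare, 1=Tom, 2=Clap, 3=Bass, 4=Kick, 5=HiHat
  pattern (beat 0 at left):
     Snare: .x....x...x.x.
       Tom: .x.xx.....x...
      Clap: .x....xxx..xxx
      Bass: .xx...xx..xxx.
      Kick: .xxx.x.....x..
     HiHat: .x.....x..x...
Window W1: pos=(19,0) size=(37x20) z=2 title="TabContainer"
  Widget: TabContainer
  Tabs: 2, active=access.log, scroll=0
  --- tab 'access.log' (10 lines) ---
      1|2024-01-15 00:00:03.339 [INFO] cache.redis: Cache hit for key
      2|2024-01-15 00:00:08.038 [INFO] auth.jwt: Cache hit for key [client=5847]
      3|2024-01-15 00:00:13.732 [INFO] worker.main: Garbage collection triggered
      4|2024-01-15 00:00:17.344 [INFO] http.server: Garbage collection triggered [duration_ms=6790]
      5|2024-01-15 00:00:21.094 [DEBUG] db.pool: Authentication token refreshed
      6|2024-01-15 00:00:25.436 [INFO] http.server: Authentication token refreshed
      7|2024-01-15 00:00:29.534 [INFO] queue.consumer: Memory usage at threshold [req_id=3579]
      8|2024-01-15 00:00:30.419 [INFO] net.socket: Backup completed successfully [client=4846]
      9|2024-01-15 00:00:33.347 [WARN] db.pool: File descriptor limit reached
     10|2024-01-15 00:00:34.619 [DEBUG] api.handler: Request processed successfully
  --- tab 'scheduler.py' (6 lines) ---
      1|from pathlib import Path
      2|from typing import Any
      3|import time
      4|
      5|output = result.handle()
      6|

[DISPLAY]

          ┃ TabContainer           
          ┠────────────────────────
          ┃[access.log]│ scheduler.
          ┃────────────────────────
          ┃2024-01-15 00:00:03.339 
          ┃2024-01-15 00:00:08.038 
          ┃2024-01-15 00:00:13.732 
          ┃2024-01-15 00:00:17.344 
          ┃2024-01-15 00:00:21.094 
          ┃2024-01-15 00:00:25.436 
          ┃2024-01-15 00:00:29.534 
          ┃2024-01-15 00:00:30.419 
          ┃2024-01-15 00:00:33.347 
          ┃2024-01-15 00:00:34.619 
          ┃                        
          ┃                        
          ┃                        
          ┃                        
          ┗━━━━━━━━━━━━━━━━━━━━━━━━
                                   
                                   
                                   
                                   


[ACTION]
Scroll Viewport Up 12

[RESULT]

          ┏━━━━━━━━━━━━━━━━━━━━━━━━
          ┃ TabContainer           
          ┠────────────────────────
          ┃[access.log]│ scheduler.
          ┃────────────────────────
          ┃2024-01-15 00:00:03.339 
          ┃2024-01-15 00:00:08.038 
          ┃2024-01-15 00:00:13.732 
          ┃2024-01-15 00:00:17.344 
          ┃2024-01-15 00:00:21.094 
          ┃2024-01-15 00:00:25.436 
          ┃2024-01-15 00:00:29.534 
          ┃2024-01-15 00:00:30.419 
          ┃2024-01-15 00:00:33.347 
          ┃2024-01-15 00:00:34.619 
          ┃                        
          ┃                        
          ┃                        
          ┃                        
          ┗━━━━━━━━━━━━━━━━━━━━━━━━
                                   
                                   
                                   


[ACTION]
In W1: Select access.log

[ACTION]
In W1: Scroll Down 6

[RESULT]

          ┏━━━━━━━━━━━━━━━━━━━━━━━━
          ┃ TabContainer           
          ┠────────────────────────
          ┃[access.log]│ scheduler.
          ┃────────────────────────
          ┃2024-01-15 00:00:29.534 
          ┃2024-01-15 00:00:30.419 
          ┃2024-01-15 00:00:33.347 
          ┃2024-01-15 00:00:34.619 
          ┃                        
          ┃                        
          ┃                        
          ┃                        
          ┃                        
          ┃                        
          ┃                        
          ┃                        
          ┃                        
          ┃                        
          ┗━━━━━━━━━━━━━━━━━━━━━━━━
                                   
                                   
                                   


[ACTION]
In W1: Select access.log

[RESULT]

          ┏━━━━━━━━━━━━━━━━━━━━━━━━
          ┃ TabContainer           
          ┠────────────────────────
          ┃[access.log]│ scheduler.
          ┃────────────────────────
          ┃2024-01-15 00:00:03.339 
          ┃2024-01-15 00:00:08.038 
          ┃2024-01-15 00:00:13.732 
          ┃2024-01-15 00:00:17.344 
          ┃2024-01-15 00:00:21.094 
          ┃2024-01-15 00:00:25.436 
          ┃2024-01-15 00:00:29.534 
          ┃2024-01-15 00:00:30.419 
          ┃2024-01-15 00:00:33.347 
          ┃2024-01-15 00:00:34.619 
          ┃                        
          ┃                        
          ┃                        
          ┃                        
          ┗━━━━━━━━━━━━━━━━━━━━━━━━
                                   
                                   
                                   


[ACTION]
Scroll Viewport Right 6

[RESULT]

    ┏━━━━━━━━━━━━━━━━━━━━━━━━━━━━━━
    ┃ TabContainer                 
    ┠──────────────────────────────
    ┃[access.log]│ scheduler.py    
    ┃──────────────────────────────
    ┃2024-01-15 00:00:03.339 [INFO]
    ┃2024-01-15 00:00:08.038 [INFO]
    ┃2024-01-15 00:00:13.732 [INFO]
    ┃2024-01-15 00:00:17.344 [INFO]
    ┃2024-01-15 00:00:21.094 [DEBUG
    ┃2024-01-15 00:00:25.436 [INFO]
    ┃2024-01-15 00:00:29.534 [INFO]
    ┃2024-01-15 00:00:30.419 [INFO]
    ┃2024-01-15 00:00:33.347 [WARN]
    ┃2024-01-15 00:00:34.619 [DEBUG
    ┃                              
    ┃                              
    ┃                              
    ┃                              
    ┗━━━━━━━━━━━━━━━━━━━━━━━━━━━━━━
                                   
                                   
                                   
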